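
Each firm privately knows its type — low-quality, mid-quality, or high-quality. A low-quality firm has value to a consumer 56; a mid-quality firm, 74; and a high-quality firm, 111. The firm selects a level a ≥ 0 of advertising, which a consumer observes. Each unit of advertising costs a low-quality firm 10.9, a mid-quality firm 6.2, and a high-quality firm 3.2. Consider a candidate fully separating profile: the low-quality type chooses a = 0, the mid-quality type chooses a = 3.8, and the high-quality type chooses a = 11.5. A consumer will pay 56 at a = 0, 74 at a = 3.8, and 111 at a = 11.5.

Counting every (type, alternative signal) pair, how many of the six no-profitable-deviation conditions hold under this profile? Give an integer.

Low-quality (own payoff 56): to a=3.8 gives 74 − 10.9×3.8 = 32.58 → no gain ✓; to a=11.5 gives 111 − 10.9×11.5 = -14.35 → no gain ✓.
Mid-quality (own payoff 74 − 6.2×3.8 = 50.44): to a=0 gives 56 → profitable ✗; to a=11.5 gives 111 − 6.2×11.5 = 39.7 → no gain ✓.
High-quality (own payoff 111 − 3.2×11.5 = 74.2): to a=0 gives 56 → no gain ✓; to a=3.8 gives 74 − 3.2×3.8 = 61.84 → no gain ✓.
5 of the 6 constraints hold; not an equilibrium.

5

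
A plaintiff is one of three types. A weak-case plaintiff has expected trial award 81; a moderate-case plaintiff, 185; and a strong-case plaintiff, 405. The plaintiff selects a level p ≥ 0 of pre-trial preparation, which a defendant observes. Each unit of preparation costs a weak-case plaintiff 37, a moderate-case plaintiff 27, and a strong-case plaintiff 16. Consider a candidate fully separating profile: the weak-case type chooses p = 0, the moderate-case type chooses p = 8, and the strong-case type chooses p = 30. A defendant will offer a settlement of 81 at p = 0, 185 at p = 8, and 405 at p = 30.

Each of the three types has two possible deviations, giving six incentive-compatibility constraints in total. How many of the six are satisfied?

Moderate-case (own payoff 185 − 27×8 = -31): to p=0 gives 81 → profitable ✗; to p=30 gives 405 − 27×30 = -405 → no gain ✓.
Weak-case (own payoff 81): to p=8 gives 185 − 37×8 = -111 → no gain ✓; to p=30 gives 405 − 37×30 = -705 → no gain ✓.
Strong-case (own payoff 405 − 16×30 = -75): to p=0 gives 81 → profitable ✗; to p=8 gives 185 − 16×8 = 57 → profitable ✗.
3 of the 6 constraints hold; not an equilibrium.

3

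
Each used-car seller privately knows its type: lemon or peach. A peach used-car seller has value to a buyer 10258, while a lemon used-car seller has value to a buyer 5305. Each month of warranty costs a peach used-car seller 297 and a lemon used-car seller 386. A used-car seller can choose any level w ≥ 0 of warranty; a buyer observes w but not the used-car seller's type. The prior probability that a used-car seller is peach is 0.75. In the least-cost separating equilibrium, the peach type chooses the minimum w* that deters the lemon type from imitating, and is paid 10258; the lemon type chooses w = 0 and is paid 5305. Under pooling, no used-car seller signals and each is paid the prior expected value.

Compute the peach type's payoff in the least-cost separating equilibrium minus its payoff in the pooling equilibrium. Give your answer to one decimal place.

Least-cost separating signal: w* solves 5305 = 10258 − 386·w*, so w* = (10258 − 5305)/386 ≈ 12.8316.
Peach type's separating payoff: 10258 − 297 × w* = 10258 − 297 × (10258 − 5305)/386 = 10258 − 1471041/386 ≈ 6447.013.
Pooling payoff: 0.75 × 10258 + 0.25 × 5305 = 9019.75.
Difference: 6447.013 − 9019.75 = -2572.737, i.e. -2572.7 to one decimal place.
The peach type would prefer the pooling outcome.

-2572.7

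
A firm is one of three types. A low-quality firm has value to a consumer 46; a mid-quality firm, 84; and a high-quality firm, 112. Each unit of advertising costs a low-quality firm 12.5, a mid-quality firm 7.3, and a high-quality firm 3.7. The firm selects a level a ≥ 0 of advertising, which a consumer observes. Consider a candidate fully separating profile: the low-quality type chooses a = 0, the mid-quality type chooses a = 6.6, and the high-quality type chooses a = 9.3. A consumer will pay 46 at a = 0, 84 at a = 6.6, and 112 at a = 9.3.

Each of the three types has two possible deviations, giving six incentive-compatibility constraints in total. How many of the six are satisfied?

Mid-quality (own payoff 84 − 7.3×6.6 = 35.82): to a=0 gives 46 → profitable ✗; to a=9.3 gives 112 − 7.3×9.3 = 44.11 → profitable ✗.
High-quality (own payoff 112 − 3.7×9.3 = 77.59): to a=0 gives 46 → no gain ✓; to a=6.6 gives 84 − 3.7×6.6 = 59.58 → no gain ✓.
Low-quality (own payoff 46): to a=6.6 gives 84 − 12.5×6.6 = 1.5 → no gain ✓; to a=9.3 gives 112 − 12.5×9.3 = -4.25 → no gain ✓.
4 of the 6 constraints hold; not an equilibrium.

4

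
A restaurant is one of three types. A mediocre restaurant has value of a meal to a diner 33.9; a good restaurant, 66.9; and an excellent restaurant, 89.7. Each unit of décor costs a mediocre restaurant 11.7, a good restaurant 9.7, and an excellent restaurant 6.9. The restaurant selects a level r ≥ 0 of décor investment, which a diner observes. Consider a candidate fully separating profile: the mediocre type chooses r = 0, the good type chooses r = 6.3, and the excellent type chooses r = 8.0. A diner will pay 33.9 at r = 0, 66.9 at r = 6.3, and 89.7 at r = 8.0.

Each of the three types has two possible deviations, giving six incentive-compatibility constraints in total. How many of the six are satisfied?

Mediocre (own payoff 33.9): to r=6.3 gives 66.9 − 11.7×6.3 = -6.81 → no gain ✓; to r=8.0 gives 89.7 − 11.7×8.0 = -3.9 → no gain ✓.
Excellent (own payoff 89.7 − 6.9×8.0 = 34.5): to r=0 gives 33.9 → no gain ✓; to r=6.3 gives 66.9 − 6.9×6.3 = 23.43 → no gain ✓.
Good (own payoff 66.9 − 9.7×6.3 = 5.79): to r=0 gives 33.9 → profitable ✗; to r=8.0 gives 89.7 − 9.7×8.0 = 12.1 → profitable ✗.
4 of the 6 constraints hold; not an equilibrium.

4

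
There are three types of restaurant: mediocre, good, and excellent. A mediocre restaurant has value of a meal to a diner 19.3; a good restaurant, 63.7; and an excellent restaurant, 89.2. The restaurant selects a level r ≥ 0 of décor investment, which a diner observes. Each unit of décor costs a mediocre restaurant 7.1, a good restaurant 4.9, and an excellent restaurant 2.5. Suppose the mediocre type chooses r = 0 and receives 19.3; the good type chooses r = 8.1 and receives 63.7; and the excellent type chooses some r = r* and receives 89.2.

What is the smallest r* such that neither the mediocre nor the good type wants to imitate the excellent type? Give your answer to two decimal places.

13.30

Good type (on-path payoff 63.7 − 4.9×8.1 = 24.01) won't mimic when 24.01 ≥ 89.2 − 4.9·r*, i.e. r* ≥ 13.30.
Mediocre type (on-path payoff 19.3) won't mimic when 19.3 ≥ 89.2 − 7.1·r*, i.e. r* ≥ 9.85.
Both must hold, so r* = max(9.85, 13.30) = 13.30. The good type's constraint binds.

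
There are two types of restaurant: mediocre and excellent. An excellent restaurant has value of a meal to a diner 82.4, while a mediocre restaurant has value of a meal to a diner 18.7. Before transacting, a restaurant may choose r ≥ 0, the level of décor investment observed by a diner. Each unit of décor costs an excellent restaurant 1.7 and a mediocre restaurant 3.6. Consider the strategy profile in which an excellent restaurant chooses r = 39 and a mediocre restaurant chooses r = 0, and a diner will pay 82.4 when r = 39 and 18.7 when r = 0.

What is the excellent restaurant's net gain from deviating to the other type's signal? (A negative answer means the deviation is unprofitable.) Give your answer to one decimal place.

Playing r = 39 the excellent restaurant receives 82.4 − 1.7 × 39 = 16.1.
Deviating to r = 0 yields 18.7 instead.
Gain from deviating: 18.7 − 16.1 = 2.6.
The gain is positive, so the excellent type's incentive-compatibility constraint is violated — this profile is not a separating equilibrium.

2.6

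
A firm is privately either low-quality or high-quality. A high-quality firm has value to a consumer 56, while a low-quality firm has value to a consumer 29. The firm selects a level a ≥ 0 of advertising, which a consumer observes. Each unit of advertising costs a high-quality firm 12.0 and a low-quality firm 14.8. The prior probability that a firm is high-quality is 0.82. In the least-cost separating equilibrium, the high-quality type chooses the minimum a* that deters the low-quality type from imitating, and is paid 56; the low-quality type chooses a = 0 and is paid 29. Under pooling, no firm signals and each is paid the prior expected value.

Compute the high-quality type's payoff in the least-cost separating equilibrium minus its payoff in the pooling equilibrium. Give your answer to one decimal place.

Least-cost separating signal: a* solves 29 = 56 − 14.8·a*, so a* = (56 − 29)/14.8 ≈ 1.8243.
High-quality type's separating payoff: 56 − 12.0 × a* = 56 − 12.0 × (56 − 29)/14.8 = 56 − 324/14.8 ≈ 34.108.
Pooling payoff: 0.82 × 56 + 0.18 × 29 = 51.14.
Difference: 34.108 − 51.14 = -17.032, i.e. -17.0 to one decimal place.
The high-quality type would prefer the pooling outcome.

-17.0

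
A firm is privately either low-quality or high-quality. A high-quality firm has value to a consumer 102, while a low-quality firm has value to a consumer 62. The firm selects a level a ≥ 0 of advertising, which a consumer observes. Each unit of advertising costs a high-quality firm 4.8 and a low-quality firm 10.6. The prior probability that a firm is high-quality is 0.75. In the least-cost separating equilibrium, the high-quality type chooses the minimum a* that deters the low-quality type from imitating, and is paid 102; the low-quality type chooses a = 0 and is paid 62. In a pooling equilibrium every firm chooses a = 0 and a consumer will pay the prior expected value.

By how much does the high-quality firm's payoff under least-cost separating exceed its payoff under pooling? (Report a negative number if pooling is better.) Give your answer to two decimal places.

Least-cost separating signal: a* solves 62 = 102 − 10.6·a*, so a* = (102 − 62)/10.6 ≈ 3.7736.
High-quality type's separating payoff: 102 − 4.8 × a* = 102 − 4.8 × (102 − 62)/10.6 = 102 − 192/10.6 ≈ 83.8868.
Pooling payoff: 0.75 × 102 + 0.25 × 62 = 92.
Difference: 83.8868 − 92 = -8.1132, i.e. -8.11 to two decimal places.
The high-quality type would prefer the pooling outcome.

-8.11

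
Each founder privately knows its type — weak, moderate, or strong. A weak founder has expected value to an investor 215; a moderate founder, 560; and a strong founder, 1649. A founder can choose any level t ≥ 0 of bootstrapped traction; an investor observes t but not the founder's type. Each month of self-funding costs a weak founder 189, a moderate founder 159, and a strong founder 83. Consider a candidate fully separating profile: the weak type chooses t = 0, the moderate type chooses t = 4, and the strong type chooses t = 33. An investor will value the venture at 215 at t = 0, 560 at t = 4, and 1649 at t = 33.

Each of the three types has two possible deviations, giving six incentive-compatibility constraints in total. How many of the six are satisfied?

Strong (own payoff 1649 − 83×33 = -1090): to t=0 gives 215 → profitable ✗; to t=4 gives 560 − 83×4 = 228 → profitable ✗.
Moderate (own payoff 560 − 159×4 = -76): to t=0 gives 215 → profitable ✗; to t=33 gives 1649 − 159×33 = -3598 → no gain ✓.
Weak (own payoff 215): to t=4 gives 560 − 189×4 = -196 → no gain ✓; to t=33 gives 1649 − 189×33 = -4588 → no gain ✓.
3 of the 6 constraints hold; not an equilibrium.

3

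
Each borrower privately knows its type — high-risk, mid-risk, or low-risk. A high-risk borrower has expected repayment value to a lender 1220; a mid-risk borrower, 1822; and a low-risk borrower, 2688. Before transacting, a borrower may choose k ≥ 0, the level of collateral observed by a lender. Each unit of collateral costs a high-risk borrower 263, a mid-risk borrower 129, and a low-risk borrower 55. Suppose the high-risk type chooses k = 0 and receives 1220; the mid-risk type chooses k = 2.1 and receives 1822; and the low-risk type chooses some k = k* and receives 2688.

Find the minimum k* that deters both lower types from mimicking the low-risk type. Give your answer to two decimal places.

8.81

High-risk type (on-path payoff 1220) won't mimic when 1220 ≥ 2688 − 263·k*, i.e. k* ≥ 5.58.
Mid-risk type (on-path payoff 1822 − 129×2.1 = 1551.1) won't mimic when 1551.1 ≥ 2688 − 129·k*, i.e. k* ≥ 8.81.
Both must hold, so k* = max(5.58, 8.81) = 8.81. The mid-risk type's constraint binds.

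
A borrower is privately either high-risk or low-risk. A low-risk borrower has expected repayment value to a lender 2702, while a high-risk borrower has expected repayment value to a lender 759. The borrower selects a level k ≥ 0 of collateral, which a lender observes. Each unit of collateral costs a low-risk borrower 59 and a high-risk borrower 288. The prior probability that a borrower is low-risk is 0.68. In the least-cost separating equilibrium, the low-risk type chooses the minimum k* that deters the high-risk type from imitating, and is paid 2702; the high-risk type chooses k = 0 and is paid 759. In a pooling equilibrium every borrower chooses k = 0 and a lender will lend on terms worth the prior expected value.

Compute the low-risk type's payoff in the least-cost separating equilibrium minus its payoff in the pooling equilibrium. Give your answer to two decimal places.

Least-cost separating signal: k* solves 759 = 2702 − 288·k*, so k* = (2702 − 759)/288 ≈ 6.7465.
Low-risk type's separating payoff: 2702 − 59 × k* = 2702 − 59 × (2702 − 759)/288 = 2702 − 114637/288 ≈ 2303.9549.
Pooling payoff: 0.68 × 2702 + 0.32 × 759 = 2080.24.
Difference: 2303.9549 − 2080.24 = 223.7149, i.e. 223.71 to two decimal places.
The low-risk type prefers to separate.

223.71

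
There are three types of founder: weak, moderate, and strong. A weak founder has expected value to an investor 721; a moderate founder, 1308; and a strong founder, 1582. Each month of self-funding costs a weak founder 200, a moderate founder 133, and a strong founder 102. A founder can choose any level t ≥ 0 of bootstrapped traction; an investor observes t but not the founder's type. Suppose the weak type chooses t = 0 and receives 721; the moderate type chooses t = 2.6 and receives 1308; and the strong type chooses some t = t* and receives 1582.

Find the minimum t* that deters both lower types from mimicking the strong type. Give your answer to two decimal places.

Weak type (on-path payoff 721) won't mimic when 721 ≥ 1582 − 200·t*, i.e. t* ≥ 4.31.
Moderate type (on-path payoff 1308 − 133×2.6 = 962.2) won't mimic when 962.2 ≥ 1582 − 133·t*, i.e. t* ≥ 4.66.
Both must hold, so t* = max(4.31, 4.66) = 4.66. The moderate type's constraint binds.

4.66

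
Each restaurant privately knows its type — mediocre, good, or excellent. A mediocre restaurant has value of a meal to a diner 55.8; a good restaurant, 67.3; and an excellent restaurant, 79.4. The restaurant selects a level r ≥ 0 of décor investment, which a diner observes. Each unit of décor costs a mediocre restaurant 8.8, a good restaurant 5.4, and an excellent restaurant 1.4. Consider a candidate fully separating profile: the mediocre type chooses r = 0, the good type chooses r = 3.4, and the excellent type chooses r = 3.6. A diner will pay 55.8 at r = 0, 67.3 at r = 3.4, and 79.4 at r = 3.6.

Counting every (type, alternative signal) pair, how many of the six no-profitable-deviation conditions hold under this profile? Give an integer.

4

Excellent (own payoff 79.4 − 1.4×3.6 = 74.36): to r=0 gives 55.8 → no gain ✓; to r=3.4 gives 67.3 − 1.4×3.4 = 62.54 → no gain ✓.
Good (own payoff 67.3 − 5.4×3.4 = 48.94): to r=0 gives 55.8 → profitable ✗; to r=3.6 gives 79.4 − 5.4×3.6 = 59.96 → profitable ✗.
Mediocre (own payoff 55.8): to r=3.4 gives 67.3 − 8.8×3.4 = 37.38 → no gain ✓; to r=3.6 gives 79.4 − 8.8×3.6 = 47.72 → no gain ✓.
4 of the 6 constraints hold; not an equilibrium.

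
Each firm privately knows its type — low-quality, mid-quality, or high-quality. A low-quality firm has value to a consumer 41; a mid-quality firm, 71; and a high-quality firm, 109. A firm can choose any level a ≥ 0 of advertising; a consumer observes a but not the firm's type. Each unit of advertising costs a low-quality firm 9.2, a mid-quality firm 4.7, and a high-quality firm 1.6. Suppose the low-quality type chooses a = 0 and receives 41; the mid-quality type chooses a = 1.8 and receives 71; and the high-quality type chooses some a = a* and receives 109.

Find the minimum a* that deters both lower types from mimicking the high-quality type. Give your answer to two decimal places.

Mid-quality type (on-path payoff 71 − 4.7×1.8 = 62.54) won't mimic when 62.54 ≥ 109 − 4.7·a*, i.e. a* ≥ 9.89.
Low-quality type (on-path payoff 41) won't mimic when 41 ≥ 109 − 9.2·a*, i.e. a* ≥ 7.39.
Both must hold, so a* = max(7.39, 9.89) = 9.89. The mid-quality type's constraint binds.

9.89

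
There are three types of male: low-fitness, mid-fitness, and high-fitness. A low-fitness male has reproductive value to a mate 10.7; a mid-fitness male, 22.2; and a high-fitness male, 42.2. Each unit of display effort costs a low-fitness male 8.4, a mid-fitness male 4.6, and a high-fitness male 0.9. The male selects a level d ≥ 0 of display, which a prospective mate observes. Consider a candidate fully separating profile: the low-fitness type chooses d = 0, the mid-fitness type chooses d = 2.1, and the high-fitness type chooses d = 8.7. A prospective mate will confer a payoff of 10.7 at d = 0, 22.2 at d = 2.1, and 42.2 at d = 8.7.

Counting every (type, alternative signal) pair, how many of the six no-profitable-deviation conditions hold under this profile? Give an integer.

6

Low-fitness (own payoff 10.7): to d=2.1 gives 22.2 − 8.4×2.1 = 4.56 → no gain ✓; to d=8.7 gives 42.2 − 8.4×8.7 = -30.88 → no gain ✓.
Mid-fitness (own payoff 22.2 − 4.6×2.1 = 12.54): to d=0 gives 10.7 → no gain ✓; to d=8.7 gives 42.2 − 4.6×8.7 = 2.18 → no gain ✓.
High-fitness (own payoff 42.2 − 0.9×8.7 = 34.37): to d=0 gives 10.7 → no gain ✓; to d=2.1 gives 22.2 − 0.9×2.1 = 20.31 → no gain ✓.
6 of the 6 constraints hold; this profile is a separating equilibrium.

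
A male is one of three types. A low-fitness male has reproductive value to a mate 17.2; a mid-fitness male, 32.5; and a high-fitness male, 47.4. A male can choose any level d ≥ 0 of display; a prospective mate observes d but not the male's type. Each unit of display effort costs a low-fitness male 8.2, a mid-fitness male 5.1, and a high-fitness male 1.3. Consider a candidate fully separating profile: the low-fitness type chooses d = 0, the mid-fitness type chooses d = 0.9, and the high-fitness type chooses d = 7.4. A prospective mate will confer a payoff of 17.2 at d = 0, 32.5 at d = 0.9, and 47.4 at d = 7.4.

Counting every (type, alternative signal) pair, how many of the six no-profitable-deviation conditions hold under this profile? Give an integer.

High-fitness (own payoff 47.4 − 1.3×7.4 = 37.78): to d=0 gives 17.2 → no gain ✓; to d=0.9 gives 32.5 − 1.3×0.9 = 31.33 → no gain ✓.
Mid-fitness (own payoff 32.5 − 5.1×0.9 = 27.91): to d=0 gives 17.2 → no gain ✓; to d=7.4 gives 47.4 − 5.1×7.4 = 9.66 → no gain ✓.
Low-fitness (own payoff 17.2): to d=0.9 gives 32.5 − 8.2×0.9 = 25.12 → profitable ✗; to d=7.4 gives 47.4 − 8.2×7.4 = -13.28 → no gain ✓.
5 of the 6 constraints hold; not an equilibrium.

5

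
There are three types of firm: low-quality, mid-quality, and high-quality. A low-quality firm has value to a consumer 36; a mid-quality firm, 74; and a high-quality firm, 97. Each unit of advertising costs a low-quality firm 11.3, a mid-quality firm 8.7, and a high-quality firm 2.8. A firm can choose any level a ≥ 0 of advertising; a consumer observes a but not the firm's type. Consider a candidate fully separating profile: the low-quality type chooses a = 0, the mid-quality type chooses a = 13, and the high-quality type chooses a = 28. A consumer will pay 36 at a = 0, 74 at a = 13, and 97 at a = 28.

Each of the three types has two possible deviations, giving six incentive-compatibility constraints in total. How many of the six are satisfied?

High-quality (own payoff 97 − 2.8×28 = 18.6): to a=0 gives 36 → profitable ✗; to a=13 gives 74 − 2.8×13 = 37.6 → profitable ✗.
Low-quality (own payoff 36): to a=13 gives 74 − 11.3×13 = -72.9 → no gain ✓; to a=28 gives 97 − 11.3×28 = -219.4 → no gain ✓.
Mid-quality (own payoff 74 − 8.7×13 = -39.1): to a=0 gives 36 → profitable ✗; to a=28 gives 97 − 8.7×28 = -146.6 → no gain ✓.
3 of the 6 constraints hold; not an equilibrium.

3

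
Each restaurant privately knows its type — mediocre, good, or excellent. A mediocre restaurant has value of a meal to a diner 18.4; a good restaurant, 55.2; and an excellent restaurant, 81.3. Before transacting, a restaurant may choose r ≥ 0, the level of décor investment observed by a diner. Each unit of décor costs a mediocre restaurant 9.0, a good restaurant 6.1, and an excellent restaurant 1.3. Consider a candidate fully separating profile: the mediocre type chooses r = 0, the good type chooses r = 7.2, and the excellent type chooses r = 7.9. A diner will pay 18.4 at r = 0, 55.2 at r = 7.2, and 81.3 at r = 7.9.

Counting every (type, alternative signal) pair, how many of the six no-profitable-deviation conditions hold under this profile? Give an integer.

4

Mediocre (own payoff 18.4): to r=7.2 gives 55.2 − 9.0×7.2 = -9.6 → no gain ✓; to r=7.9 gives 81.3 − 9.0×7.9 = 10.2 → no gain ✓.
Excellent (own payoff 81.3 − 1.3×7.9 = 71.03): to r=0 gives 18.4 → no gain ✓; to r=7.2 gives 55.2 − 1.3×7.2 = 45.84 → no gain ✓.
Good (own payoff 55.2 − 6.1×7.2 = 11.28): to r=0 gives 18.4 → profitable ✗; to r=7.9 gives 81.3 − 6.1×7.9 = 33.11 → profitable ✗.
4 of the 6 constraints hold; not an equilibrium.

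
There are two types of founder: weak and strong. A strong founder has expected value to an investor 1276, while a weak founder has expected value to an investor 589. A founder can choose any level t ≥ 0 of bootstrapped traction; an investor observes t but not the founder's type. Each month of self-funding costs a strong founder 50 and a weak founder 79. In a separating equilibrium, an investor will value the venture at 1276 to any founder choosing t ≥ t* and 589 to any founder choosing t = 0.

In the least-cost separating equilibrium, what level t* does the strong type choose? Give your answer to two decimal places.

8.70

A weak founder choosing t = 0 receives 589.
Imitating at t* instead would pay 1276 at cost 79·t*, netting 1276 − 79·t*.
Indifference: 589 = 1276 − 79·t*, so t* = (1276 − 589) / 79 ≈ 8.70.
This is the weak type's binding incentive-compatibility constraint; any t ≥ 8.70 sustains separation on that side.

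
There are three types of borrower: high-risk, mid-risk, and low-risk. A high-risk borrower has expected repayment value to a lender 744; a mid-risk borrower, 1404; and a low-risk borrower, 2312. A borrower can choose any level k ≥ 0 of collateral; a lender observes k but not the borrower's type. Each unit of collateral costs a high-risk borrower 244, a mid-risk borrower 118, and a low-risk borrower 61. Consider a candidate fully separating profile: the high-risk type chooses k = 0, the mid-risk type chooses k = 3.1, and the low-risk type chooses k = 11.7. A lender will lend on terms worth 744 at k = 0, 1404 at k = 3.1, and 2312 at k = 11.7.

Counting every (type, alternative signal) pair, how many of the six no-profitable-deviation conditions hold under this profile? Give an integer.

Mid-risk (own payoff 1404 − 118×3.1 = 1038.2): to k=0 gives 744 → no gain ✓; to k=11.7 gives 2312 − 118×11.7 = 931.4 → no gain ✓.
High-risk (own payoff 744): to k=3.1 gives 1404 − 244×3.1 = 647.6 → no gain ✓; to k=11.7 gives 2312 − 244×11.7 = -542.8 → no gain ✓.
Low-risk (own payoff 2312 − 61×11.7 = 1598.3): to k=0 gives 744 → no gain ✓; to k=3.1 gives 1404 − 61×3.1 = 1214.9 → no gain ✓.
6 of the 6 constraints hold; this profile is a separating equilibrium.

6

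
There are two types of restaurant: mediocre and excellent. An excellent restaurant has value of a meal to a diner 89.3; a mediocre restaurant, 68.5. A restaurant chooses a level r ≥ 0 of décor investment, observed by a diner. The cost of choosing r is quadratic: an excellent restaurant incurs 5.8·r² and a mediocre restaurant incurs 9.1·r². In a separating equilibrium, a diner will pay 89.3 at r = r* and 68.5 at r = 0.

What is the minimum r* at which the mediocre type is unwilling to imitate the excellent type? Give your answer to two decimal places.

1.51

The mediocre type at r = 0 receives 68.5; imitating at r* yields 89.3 − 9.1·r*².
Indifference: 68.5 = 89.3 − 9.1·r*², so r*² = (89.3 − 68.5) / 9.1 ≈ 2.2857.
r* = √2.2857 ≈ 1.51.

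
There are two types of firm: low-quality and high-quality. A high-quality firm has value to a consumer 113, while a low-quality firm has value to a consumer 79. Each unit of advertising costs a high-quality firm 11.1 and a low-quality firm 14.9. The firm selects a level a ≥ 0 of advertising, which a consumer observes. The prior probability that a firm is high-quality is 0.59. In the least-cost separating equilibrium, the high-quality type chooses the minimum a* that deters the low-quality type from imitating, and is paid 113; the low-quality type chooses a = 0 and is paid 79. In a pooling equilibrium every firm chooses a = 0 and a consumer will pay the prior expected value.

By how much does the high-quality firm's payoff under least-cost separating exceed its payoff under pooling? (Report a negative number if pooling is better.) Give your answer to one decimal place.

-11.4

Least-cost separating signal: a* solves 79 = 113 − 14.9·a*, so a* = (113 − 79)/14.9 ≈ 2.2819.
High-quality type's separating payoff: 113 − 11.1 × a* = 113 − 11.1 × (113 − 79)/14.9 = 113 − 377.4/14.9 ≈ 87.671.
Pooling payoff: 0.59 × 113 + 0.41 × 79 = 99.06.
Difference: 87.671 − 99.06 = -11.389, i.e. -11.4 to one decimal place.
The high-quality type would prefer the pooling outcome.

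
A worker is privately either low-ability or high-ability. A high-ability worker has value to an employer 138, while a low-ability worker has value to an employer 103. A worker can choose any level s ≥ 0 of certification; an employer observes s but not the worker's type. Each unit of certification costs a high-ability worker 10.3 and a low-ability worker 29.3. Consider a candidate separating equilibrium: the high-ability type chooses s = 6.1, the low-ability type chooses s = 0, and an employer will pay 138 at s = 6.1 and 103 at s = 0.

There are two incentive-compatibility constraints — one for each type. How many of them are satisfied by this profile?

1

High-ability type: signal → 138 − 10.3 × 6.1 = 75.17; deviate to 0 → 103. IC fails (75.17 < 103).
Low-ability type: stay at 0 → 103; mimic → 138 − 29.3 × 6.1 = -40.73. IC holds (103 ≥ -40.73).
1 of 2 constraints hold, so this profile is not an equilibrium.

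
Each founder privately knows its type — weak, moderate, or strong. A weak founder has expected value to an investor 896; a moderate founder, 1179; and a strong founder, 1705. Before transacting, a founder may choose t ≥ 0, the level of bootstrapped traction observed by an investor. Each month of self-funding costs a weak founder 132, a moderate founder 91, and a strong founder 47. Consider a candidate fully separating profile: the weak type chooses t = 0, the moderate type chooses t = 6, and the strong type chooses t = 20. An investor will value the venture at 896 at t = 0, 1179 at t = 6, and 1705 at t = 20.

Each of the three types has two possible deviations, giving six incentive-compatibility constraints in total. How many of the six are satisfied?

3

Weak (own payoff 896): to t=6 gives 1179 − 132×6 = 387 → no gain ✓; to t=20 gives 1705 − 132×20 = -935 → no gain ✓.
Moderate (own payoff 1179 − 91×6 = 633): to t=0 gives 896 → profitable ✗; to t=20 gives 1705 − 91×20 = -115 → no gain ✓.
Strong (own payoff 1705 − 47×20 = 765): to t=0 gives 896 → profitable ✗; to t=6 gives 1179 − 47×6 = 897 → profitable ✗.
3 of the 6 constraints hold; not an equilibrium.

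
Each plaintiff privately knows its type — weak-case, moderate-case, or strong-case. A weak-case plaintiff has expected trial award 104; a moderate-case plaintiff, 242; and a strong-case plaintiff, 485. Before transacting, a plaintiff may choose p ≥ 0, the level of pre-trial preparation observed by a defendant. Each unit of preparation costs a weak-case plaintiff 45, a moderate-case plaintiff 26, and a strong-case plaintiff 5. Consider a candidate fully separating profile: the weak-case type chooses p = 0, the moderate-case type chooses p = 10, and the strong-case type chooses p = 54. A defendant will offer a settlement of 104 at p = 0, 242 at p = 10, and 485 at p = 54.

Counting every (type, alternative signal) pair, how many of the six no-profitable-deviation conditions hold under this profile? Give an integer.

5

Strong-case (own payoff 485 − 5×54 = 215): to p=0 gives 104 → no gain ✓; to p=10 gives 242 − 5×10 = 192 → no gain ✓.
Moderate-case (own payoff 242 − 26×10 = -18): to p=0 gives 104 → profitable ✗; to p=54 gives 485 − 26×54 = -919 → no gain ✓.
Weak-case (own payoff 104): to p=10 gives 242 − 45×10 = -208 → no gain ✓; to p=54 gives 485 − 45×54 = -1945 → no gain ✓.
5 of the 6 constraints hold; not an equilibrium.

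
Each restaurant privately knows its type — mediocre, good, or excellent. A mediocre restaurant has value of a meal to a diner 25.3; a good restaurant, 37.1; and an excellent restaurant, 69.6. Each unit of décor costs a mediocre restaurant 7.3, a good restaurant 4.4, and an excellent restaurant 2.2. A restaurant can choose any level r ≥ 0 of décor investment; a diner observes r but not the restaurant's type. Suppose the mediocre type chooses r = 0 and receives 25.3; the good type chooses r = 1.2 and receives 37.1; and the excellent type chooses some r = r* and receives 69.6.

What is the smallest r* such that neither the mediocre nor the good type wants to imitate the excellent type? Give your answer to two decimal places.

8.59

Good type (on-path payoff 37.1 − 4.4×1.2 = 31.82) won't mimic when 31.82 ≥ 69.6 − 4.4·r*, i.e. r* ≥ 8.59.
Mediocre type (on-path payoff 25.3) won't mimic when 25.3 ≥ 69.6 − 7.3·r*, i.e. r* ≥ 6.07.
Both must hold, so r* = max(6.07, 8.59) = 8.59. The good type's constraint binds.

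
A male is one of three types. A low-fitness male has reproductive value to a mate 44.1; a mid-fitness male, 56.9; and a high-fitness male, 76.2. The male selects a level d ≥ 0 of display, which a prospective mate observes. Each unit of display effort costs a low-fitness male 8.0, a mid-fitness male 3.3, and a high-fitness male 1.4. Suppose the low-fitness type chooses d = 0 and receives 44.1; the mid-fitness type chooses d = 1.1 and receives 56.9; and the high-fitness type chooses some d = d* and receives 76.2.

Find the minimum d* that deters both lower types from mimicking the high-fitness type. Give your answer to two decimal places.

Mid-fitness type (on-path payoff 56.9 − 3.3×1.1 = 53.27) won't mimic when 53.27 ≥ 76.2 − 3.3·d*, i.e. d* ≥ 6.95.
Low-fitness type (on-path payoff 44.1) won't mimic when 44.1 ≥ 76.2 − 8.0·d*, i.e. d* ≥ 4.01.
Both must hold, so d* = max(4.01, 6.95) = 6.95. The mid-fitness type's constraint binds.

6.95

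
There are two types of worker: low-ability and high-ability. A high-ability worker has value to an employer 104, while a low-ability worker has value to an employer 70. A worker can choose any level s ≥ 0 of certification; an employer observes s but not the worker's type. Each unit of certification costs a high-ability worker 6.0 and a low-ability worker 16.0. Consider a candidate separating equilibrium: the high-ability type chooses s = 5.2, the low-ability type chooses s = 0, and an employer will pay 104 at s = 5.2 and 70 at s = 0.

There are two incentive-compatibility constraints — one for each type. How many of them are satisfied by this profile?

2

Low-ability type: stay at 0 → 70; mimic → 104 − 16.0 × 5.2 = 20.8. IC holds (70 ≥ 20.8).
High-ability type: signal → 104 − 6.0 × 5.2 = 72.8; deviate to 0 → 70. IC holds (72.8 ≥ 70).
2 of 2 constraints hold, so this is a separating equilibrium.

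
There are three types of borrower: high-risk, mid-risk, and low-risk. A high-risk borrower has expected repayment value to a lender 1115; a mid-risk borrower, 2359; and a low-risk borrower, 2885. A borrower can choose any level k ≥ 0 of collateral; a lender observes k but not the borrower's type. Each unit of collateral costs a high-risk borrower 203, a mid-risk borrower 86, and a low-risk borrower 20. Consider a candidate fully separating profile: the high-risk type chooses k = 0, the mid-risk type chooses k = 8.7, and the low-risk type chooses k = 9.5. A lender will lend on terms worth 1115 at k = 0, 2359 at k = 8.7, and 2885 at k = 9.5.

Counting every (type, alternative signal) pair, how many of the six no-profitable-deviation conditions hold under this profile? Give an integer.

Mid-risk (own payoff 2359 − 86×8.7 = 1610.8): to k=0 gives 1115 → no gain ✓; to k=9.5 gives 2885 − 86×9.5 = 2068 → profitable ✗.
Low-risk (own payoff 2885 − 20×9.5 = 2695): to k=0 gives 1115 → no gain ✓; to k=8.7 gives 2359 − 20×8.7 = 2185 → no gain ✓.
High-risk (own payoff 1115): to k=8.7 gives 2359 − 203×8.7 = 592.9 → no gain ✓; to k=9.5 gives 2885 − 203×9.5 = 956.5 → no gain ✓.
5 of the 6 constraints hold; not an equilibrium.

5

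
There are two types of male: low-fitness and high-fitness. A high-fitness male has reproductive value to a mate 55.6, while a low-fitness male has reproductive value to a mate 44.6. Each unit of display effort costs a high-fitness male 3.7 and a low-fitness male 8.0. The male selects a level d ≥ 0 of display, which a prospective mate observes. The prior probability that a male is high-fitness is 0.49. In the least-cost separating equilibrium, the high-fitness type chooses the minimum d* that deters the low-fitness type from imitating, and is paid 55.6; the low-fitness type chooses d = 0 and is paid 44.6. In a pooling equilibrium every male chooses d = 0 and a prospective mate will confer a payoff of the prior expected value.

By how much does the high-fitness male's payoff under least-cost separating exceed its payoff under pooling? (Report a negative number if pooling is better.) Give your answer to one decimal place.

Least-cost separating signal: d* solves 44.6 = 55.6 − 8.0·d*, so d* = (55.6 − 44.6)/8.0 = 1.375.
High-fitness type's separating payoff: 55.6 − 3.7 × d* = 55.6 − 3.7 × (55.6 − 44.6)/8.0 = 55.6 − 40.7/8.0 ≈ 50.513.
Pooling payoff: 0.49 × 55.6 + 0.51 × 44.6 = 49.99.
Difference: 50.513 − 49.99 = 0.523, i.e. 0.5 to one decimal place.
The high-fitness type prefers to separate.

0.5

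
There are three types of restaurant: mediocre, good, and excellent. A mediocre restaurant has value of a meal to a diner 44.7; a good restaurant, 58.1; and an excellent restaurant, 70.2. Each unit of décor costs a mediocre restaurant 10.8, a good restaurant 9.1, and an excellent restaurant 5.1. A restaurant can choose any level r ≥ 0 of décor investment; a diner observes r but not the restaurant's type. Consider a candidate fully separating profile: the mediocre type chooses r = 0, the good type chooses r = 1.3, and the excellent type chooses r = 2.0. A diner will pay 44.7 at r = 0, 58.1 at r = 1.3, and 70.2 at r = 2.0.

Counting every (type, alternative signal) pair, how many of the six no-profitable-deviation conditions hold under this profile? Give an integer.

Mediocre (own payoff 44.7): to r=1.3 gives 58.1 − 10.8×1.3 = 44.06 → no gain ✓; to r=2.0 gives 70.2 − 10.8×2.0 = 48.6 → profitable ✗.
Good (own payoff 58.1 − 9.1×1.3 = 46.27): to r=0 gives 44.7 → no gain ✓; to r=2.0 gives 70.2 − 9.1×2.0 = 52 → profitable ✗.
Excellent (own payoff 70.2 − 5.1×2.0 = 60): to r=0 gives 44.7 → no gain ✓; to r=1.3 gives 58.1 − 5.1×1.3 = 51.47 → no gain ✓.
4 of the 6 constraints hold; not an equilibrium.

4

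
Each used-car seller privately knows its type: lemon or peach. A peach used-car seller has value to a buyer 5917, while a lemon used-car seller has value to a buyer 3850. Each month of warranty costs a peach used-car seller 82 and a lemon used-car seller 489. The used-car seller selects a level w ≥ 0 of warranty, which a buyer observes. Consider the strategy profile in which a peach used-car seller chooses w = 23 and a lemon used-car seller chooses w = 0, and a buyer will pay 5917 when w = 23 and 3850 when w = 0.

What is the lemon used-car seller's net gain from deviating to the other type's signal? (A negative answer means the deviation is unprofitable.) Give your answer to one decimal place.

Playing w = 0 the lemon used-car seller receives 3850.
Deviating to w = 23 brings payment 5917 at cost 489 × 23 = 11247, netting -5330.
Gain from deviating: -5330 − 3850 = -9180.0.
The gain is negative, so the lemon type's incentive-compatibility constraint is satisfied.

-9180.0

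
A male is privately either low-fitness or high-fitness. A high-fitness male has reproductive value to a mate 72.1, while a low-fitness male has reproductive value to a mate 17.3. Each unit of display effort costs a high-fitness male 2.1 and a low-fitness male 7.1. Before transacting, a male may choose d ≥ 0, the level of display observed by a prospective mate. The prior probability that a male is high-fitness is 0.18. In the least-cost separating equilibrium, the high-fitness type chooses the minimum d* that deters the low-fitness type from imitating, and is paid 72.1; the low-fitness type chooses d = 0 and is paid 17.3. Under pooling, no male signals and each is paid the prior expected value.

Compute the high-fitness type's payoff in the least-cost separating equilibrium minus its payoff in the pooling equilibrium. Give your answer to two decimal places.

Least-cost separating signal: d* solves 17.3 = 72.1 − 7.1·d*, so d* = (72.1 − 17.3)/7.1 ≈ 7.7183.
High-fitness type's separating payoff: 72.1 − 2.1 × d* = 72.1 − 2.1 × (72.1 − 17.3)/7.1 = 72.1 − 115.08/7.1 ≈ 55.8915.
Pooling payoff: 0.18 × 72.1 + 0.82 × 17.3 = 27.164.
Difference: 55.8915 − 27.164 = 28.7275, i.e. 28.73 to two decimal places.
The high-fitness type prefers to separate.

28.73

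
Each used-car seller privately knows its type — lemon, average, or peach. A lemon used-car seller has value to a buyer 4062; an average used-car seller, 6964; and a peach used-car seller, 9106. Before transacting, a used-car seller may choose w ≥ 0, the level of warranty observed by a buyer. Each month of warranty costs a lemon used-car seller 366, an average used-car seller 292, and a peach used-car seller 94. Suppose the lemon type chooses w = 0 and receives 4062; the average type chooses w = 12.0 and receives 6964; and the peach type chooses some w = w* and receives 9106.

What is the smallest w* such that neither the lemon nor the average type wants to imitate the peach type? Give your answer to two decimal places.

19.34

Lemon type (on-path payoff 4062) won't mimic when 4062 ≥ 9106 − 366·w*, i.e. w* ≥ 13.78.
Average type (on-path payoff 6964 − 292×12.0 = 3460) won't mimic when 3460 ≥ 9106 − 292·w*, i.e. w* ≥ 19.34.
Both must hold, so w* = max(13.78, 19.34) = 19.34. The average type's constraint binds.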